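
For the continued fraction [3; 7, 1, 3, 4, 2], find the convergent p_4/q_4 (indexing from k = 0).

413/132

Using pₖ = aₖpₖ₋₁ + pₖ₋₂, qₖ = aₖqₖ₋₁ + qₖ₋₂ (with p₋₁=1, p₋₂=0, q₋₁=0, q₋₂=1):
  k=0: a=3, p=3, q=1
  k=1: a=7, p=22, q=7
  k=2: a=1, p=25, q=8
  k=3: a=3, p=97, q=31
  k=4: a=4, p=413, q=132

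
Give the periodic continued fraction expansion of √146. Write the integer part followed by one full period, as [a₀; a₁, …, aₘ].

a₀ = ⌊√146⌋ = 12.
With m₀=0, d₀=1 and mₖ₊₁ = dₖaₖ − mₖ, dₖ₊₁ = (n − mₖ₊₁²)/dₖ, aₖ₊₁ = ⌊(a₀+mₖ₊₁)/dₖ₊₁⌋:
  k=1: m=12, d=2, a=12
  k=2: m=12, d=1, a=24
d=1 and a=2a₀=24 at k=2, so the next step gives (m, d) = (12, 2) again — its k=1 value — and the period has length 2.

[12; 12, 24]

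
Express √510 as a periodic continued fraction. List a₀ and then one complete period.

[22; 1, 1, 2, 1, 1, 44]

a₀ = ⌊√510⌋ = 22.
With m₀=0, d₀=1 and mₖ₊₁ = dₖaₖ − mₖ, dₖ₊₁ = (n − mₖ₊₁²)/dₖ, aₖ₊₁ = ⌊(a₀+mₖ₊₁)/dₖ₊₁⌋:
  k=1: m=22, d=26, a=1
  k=2: m=4, d=19, a=1
  k=3: m=15, d=15, a=2
  k=4: m=15, d=19, a=1
  k=5: m=4, d=26, a=1
  k=6: m=22, d=1, a=44
d=1 and a=2a₀=44 at k=6, so the next step gives (m, d) = (22, 26) again — its k=1 value — and the period has length 6.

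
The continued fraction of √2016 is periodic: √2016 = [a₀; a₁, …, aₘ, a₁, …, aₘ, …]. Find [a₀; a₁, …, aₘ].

a₀ = ⌊√2016⌋ = 44.
With m₀=0, d₀=1 and mₖ₊₁ = dₖaₖ − mₖ, dₖ₊₁ = (n − mₖ₊₁²)/dₖ, aₖ₊₁ = ⌊(a₀+mₖ₊₁)/dₖ₊₁⌋:
  k=1: m=44, d=80, a=1
  k=2: m=36, d=9, a=8
  k=3: m=36, d=80, a=1
  k=4: m=44, d=1, a=88
d=1 and a=2a₀=88 at k=4, so the next step gives (m, d) = (44, 80) again — its k=1 value — and the period has length 4.

[44; 1, 8, 1, 88]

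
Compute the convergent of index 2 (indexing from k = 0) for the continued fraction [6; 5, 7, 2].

223/36

Using pₖ = aₖpₖ₋₁ + pₖ₋₂, qₖ = aₖqₖ₋₁ + qₖ₋₂ (with p₋₁=1, p₋₂=0, q₋₁=0, q₋₂=1):
  k=0: a=6, p=6, q=1
  k=1: a=5, p=31, q=5
  k=2: a=7, p=223, q=36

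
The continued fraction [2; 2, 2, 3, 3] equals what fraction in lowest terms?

135/56

Using pₖ = aₖpₖ₋₁ + pₖ₋₂ and qₖ = aₖqₖ₋₁ + qₖ₋₂:
  k=0: a=2, p=2, q=1
  k=1: a=2, p=5, q=2
  k=2: a=2, p=12, q=5
  k=3: a=3, p=41, q=17
  k=4: a=3, p=135, q=56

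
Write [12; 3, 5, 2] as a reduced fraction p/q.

Using pₖ = aₖpₖ₋₁ + pₖ₋₂ and qₖ = aₖqₖ₋₁ + qₖ₋₂:
  k=0: a=12, p=12, q=1
  k=1: a=3, p=37, q=3
  k=2: a=5, p=197, q=16
  k=3: a=2, p=431, q=35

431/35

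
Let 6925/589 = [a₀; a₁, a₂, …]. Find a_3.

6925 = 11·589 + 446   →  a_0 = 11
589 = 1·446 + 143   →  a_1 = 1
446 = 3·143 + 17   →  a_2 = 3
143 = 8·17 + 7   →  a_3 = 8

8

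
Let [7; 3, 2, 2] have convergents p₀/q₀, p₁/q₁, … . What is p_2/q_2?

51/7

Using pₖ = aₖpₖ₋₁ + pₖ₋₂, qₖ = aₖqₖ₋₁ + qₖ₋₂ (with p₋₁=1, p₋₂=0, q₋₁=0, q₋₂=1):
  k=0: a=7, p=7, q=1
  k=1: a=3, p=22, q=3
  k=2: a=2, p=51, q=7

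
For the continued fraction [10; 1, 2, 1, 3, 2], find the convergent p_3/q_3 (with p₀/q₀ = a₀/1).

Using pₖ = aₖpₖ₋₁ + pₖ₋₂, qₖ = aₖqₖ₋₁ + qₖ₋₂ (with p₋₁=1, p₋₂=0, q₋₁=0, q₋₂=1):
  k=0: a=10, p=10, q=1
  k=1: a=1, p=11, q=1
  k=2: a=2, p=32, q=3
  k=3: a=1, p=43, q=4

43/4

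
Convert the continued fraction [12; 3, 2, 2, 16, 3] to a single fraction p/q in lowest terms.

Fold from the inside: start with 3/1.
  16 + 1/3 = 49/3
  2 + 3/49 = 101/49
  2 + 49/101 = 251/101
  3 + 101/251 = 854/251
  12 + 251/854 = 10499/854

10499/854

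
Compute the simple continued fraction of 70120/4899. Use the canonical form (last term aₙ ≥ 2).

70120 = 14×4899 + 1534
4899 = 3×1534 + 297
1534 = 5×297 + 49
297 = 6×49 + 3
49 = 16×3 + 1
3 = 3×1 + 0  (stop)
So 70120/4899 = [14; 3, 5, 6, 16, 3].

[14; 3, 5, 6, 16, 3]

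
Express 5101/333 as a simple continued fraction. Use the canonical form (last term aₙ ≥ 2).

[15; 3, 7, 15]

5101 = 15×333 + 106
333 = 3×106 + 15
106 = 7×15 + 1
15 = 15×1 + 0  (stop)
So 5101/333 = [15; 3, 7, 15].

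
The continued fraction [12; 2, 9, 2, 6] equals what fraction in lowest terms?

3231/259

Fold from the inside: start with 6/1.
  2 + 1/6 = 13/6
  9 + 6/13 = 123/13
  2 + 13/123 = 259/123
  12 + 123/259 = 3231/259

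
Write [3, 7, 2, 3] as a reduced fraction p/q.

Using pₖ = aₖpₖ₋₁ + pₖ₋₂ and qₖ = aₖqₖ₋₁ + qₖ₋₂:
  k=0: a=3, p=3, q=1
  k=1: a=7, p=22, q=7
  k=2: a=2, p=47, q=15
  k=3: a=3, p=163, q=52

163/52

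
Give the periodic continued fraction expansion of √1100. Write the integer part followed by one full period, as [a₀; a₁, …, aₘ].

a₀ = ⌊√1100⌋ = 33.
With m₀=0, d₀=1 and mₖ₊₁ = dₖaₖ − mₖ, dₖ₊₁ = (n − mₖ₊₁²)/dₖ, aₖ₊₁ = ⌊(a₀+mₖ₊₁)/dₖ₊₁⌋:
  k=1: m=33, d=11, a=6
  k=2: m=33, d=1, a=66
d=1 and a=2a₀=66 at k=2, so the next step gives (m, d) = (33, 11) again — its k=1 value — and the period has length 2.

[33; 6, 66]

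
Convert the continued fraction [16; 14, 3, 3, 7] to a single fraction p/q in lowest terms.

16777/1044

Using pₖ = aₖpₖ₋₁ + pₖ₋₂ and qₖ = aₖqₖ₋₁ + qₖ₋₂:
  k=0: a=16, p=16, q=1
  k=1: a=14, p=225, q=14
  k=2: a=3, p=691, q=43
  k=3: a=3, p=2298, q=143
  k=4: a=7, p=16777, q=1044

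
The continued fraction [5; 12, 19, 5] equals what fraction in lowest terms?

Using pₖ = aₖpₖ₋₁ + pₖ₋₂ and qₖ = aₖqₖ₋₁ + qₖ₋₂:
  k=0: a=5, p=5, q=1
  k=1: a=12, p=61, q=12
  k=2: a=19, p=1164, q=229
  k=3: a=5, p=5881, q=1157

5881/1157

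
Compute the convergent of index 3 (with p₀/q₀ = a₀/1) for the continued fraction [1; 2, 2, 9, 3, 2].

66/47

Using pₖ = aₖpₖ₋₁ + pₖ₋₂, qₖ = aₖqₖ₋₁ + qₖ₋₂ (with p₋₁=1, p₋₂=0, q₋₁=0, q₋₂=1):
  k=0: a=1, p=1, q=1
  k=1: a=2, p=3, q=2
  k=2: a=2, p=7, q=5
  k=3: a=9, p=66, q=47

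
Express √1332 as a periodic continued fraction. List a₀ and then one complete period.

a₀ = ⌊√1332⌋ = 36.
With m₀=0, d₀=1 and mₖ₊₁ = dₖaₖ − mₖ, dₖ₊₁ = (n − mₖ₊₁²)/dₖ, aₖ₊₁ = ⌊(a₀+mₖ₊₁)/dₖ₊₁⌋:
  k=1: m=36, d=36, a=2
  k=2: m=36, d=1, a=72
d=1 and a=2a₀=72 at k=2, so the next step gives (m, d) = (36, 36) again — its k=1 value — and the period has length 2.

[36; 2, 72]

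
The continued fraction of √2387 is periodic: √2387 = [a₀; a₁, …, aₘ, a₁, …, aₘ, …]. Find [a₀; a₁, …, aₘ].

[48; 1, 5, 1, 96]

a₀ = ⌊√2387⌋ = 48.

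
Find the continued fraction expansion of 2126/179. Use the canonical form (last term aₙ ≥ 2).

2126 = 11*179 + 157
179 = 1*157 + 22
157 = 7*22 + 3
22 = 7*3 + 1
3 = 3*1 + 0  (stop)
So 2126/179 = [11; 1, 7, 7, 3].

[11; 1, 7, 7, 3]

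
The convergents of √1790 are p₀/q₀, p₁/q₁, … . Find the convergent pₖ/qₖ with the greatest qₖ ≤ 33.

√1790 = [42; 3, 4, 8, 4, 3, 84, …] (period length 6).
Convergents:
  p_0/q_0 = 42/1
  p_1/q_1 = 127/3
  p_2/q_2 = 550/13
  p_3/q_3 = 4527/107
q_2 = 13 ≤ 33 < 107 = q_3, so the answer is 550/13.

550/13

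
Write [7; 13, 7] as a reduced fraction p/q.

651/92

Fold from the inside: start with 7/1.
  13 + 1/7 = 92/7
  7 + 7/92 = 651/92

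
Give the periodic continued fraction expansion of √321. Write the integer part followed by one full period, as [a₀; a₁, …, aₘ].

[17; 1, 10, 1, 34]

a₀ = ⌊√321⌋ = 17.
With m₀=0, d₀=1 and mₖ₊₁ = dₖaₖ − mₖ, dₖ₊₁ = (n − mₖ₊₁²)/dₖ, aₖ₊₁ = ⌊(a₀+mₖ₊₁)/dₖ₊₁⌋:
  k=1: m=17, d=32, a=1
  k=2: m=15, d=3, a=10
  k=3: m=15, d=32, a=1
  k=4: m=17, d=1, a=34
d=1 and a=2a₀=34 at k=4, so the next step gives (m, d) = (17, 32) again — its k=1 value — and the period has length 4.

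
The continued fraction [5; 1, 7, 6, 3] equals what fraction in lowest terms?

911/155

Fold from the inside: start with 3/1.
  6 + 1/3 = 19/3
  7 + 3/19 = 136/19
  1 + 19/136 = 155/136
  5 + 136/155 = 911/155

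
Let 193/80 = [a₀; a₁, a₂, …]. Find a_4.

193 = 2·80 + 33   →  a_0 = 2
80 = 2·33 + 14   →  a_1 = 2
33 = 2·14 + 5   →  a_2 = 2
14 = 2·5 + 4   →  a_3 = 2
5 = 1·4 + 1   →  a_4 = 1

1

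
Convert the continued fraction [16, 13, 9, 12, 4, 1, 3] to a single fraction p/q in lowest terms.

444075/27623

Fold from the inside: start with 3/1.
  1 + 1/3 = 4/3
  4 + 3/4 = 19/4
  12 + 4/19 = 232/19
  9 + 19/232 = 2107/232
  13 + 232/2107 = 27623/2107
  16 + 2107/27623 = 444075/27623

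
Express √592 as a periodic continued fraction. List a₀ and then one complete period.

a₀ = ⌊√592⌋ = 24.
With m₀=0, d₀=1 and mₖ₊₁ = dₖaₖ − mₖ, dₖ₊₁ = (n − mₖ₊₁²)/dₖ, aₖ₊₁ = ⌊(a₀+mₖ₊₁)/dₖ₊₁⌋:
  k=1: m=24, d=16, a=3
  k=2: m=24, d=1, a=48
d=1 and a=2a₀=48 at k=2, so the next step gives (m, d) = (24, 16) again — its k=1 value — and the period has length 2.

[24; 3, 48]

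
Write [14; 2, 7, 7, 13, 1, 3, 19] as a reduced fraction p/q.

Using pₖ = aₖpₖ₋₁ + pₖ₋₂ and qₖ = aₖqₖ₋₁ + qₖ₋₂:
  k=0: a=14, p=14, q=1
  k=1: a=2, p=29, q=2
  k=2: a=7, p=217, q=15
  k=3: a=7, p=1548, q=107
  k=4: a=13, p=20341, q=1406
  k=5: a=1, p=21889, q=1513
  k=6: a=3, p=86008, q=5945
  k=7: a=19, p=1656041, q=114468

1656041/114468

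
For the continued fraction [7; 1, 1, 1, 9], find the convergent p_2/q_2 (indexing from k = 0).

15/2

Using pₖ = aₖpₖ₋₁ + pₖ₋₂, qₖ = aₖqₖ₋₁ + qₖ₋₂ (with p₋₁=1, p₋₂=0, q₋₁=0, q₋₂=1):
  k=0: a=7, p=7, q=1
  k=1: a=1, p=8, q=1
  k=2: a=1, p=15, q=2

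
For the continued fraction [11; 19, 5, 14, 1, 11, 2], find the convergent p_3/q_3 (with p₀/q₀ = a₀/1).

Using pₖ = aₖpₖ₋₁ + pₖ₋₂, qₖ = aₖqₖ₋₁ + qₖ₋₂ (with p₋₁=1, p₋₂=0, q₋₁=0, q₋₂=1):
  k=0: a=11, p=11, q=1
  k=1: a=19, p=210, q=19
  k=2: a=5, p=1061, q=96
  k=3: a=14, p=15064, q=1363

15064/1363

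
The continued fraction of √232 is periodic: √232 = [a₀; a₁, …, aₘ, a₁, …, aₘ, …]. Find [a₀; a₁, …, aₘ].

a₀ = ⌊√232⌋ = 15.
With m₀=0, d₀=1 and mₖ₊₁ = dₖaₖ − mₖ, dₖ₊₁ = (n − mₖ₊₁²)/dₖ, aₖ₊₁ = ⌊(a₀+mₖ₊₁)/dₖ₊₁⌋:
  k=1: m=15, d=7, a=4
  k=2: m=13, d=9, a=3
  k=3: m=14, d=4, a=7
  k=4: m=14, d=9, a=3
  k=5: m=13, d=7, a=4
  k=6: m=15, d=1, a=30
d=1 and a=2a₀=30 at k=6, so the next step gives (m, d) = (15, 7) again — its k=1 value — and the period has length 6.

[15; 4, 3, 7, 3, 4, 30]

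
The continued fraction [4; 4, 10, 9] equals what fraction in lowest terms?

Using pₖ = aₖpₖ₋₁ + pₖ₋₂ and qₖ = aₖqₖ₋₁ + qₖ₋₂:
  k=0: a=4, p=4, q=1
  k=1: a=4, p=17, q=4
  k=2: a=10, p=174, q=41
  k=3: a=9, p=1583, q=373

1583/373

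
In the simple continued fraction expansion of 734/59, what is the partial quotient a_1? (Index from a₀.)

2

734 = 12·59 + 26   →  a_0 = 12
59 = 2·26 + 7   →  a_1 = 2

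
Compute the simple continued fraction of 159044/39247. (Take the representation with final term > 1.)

[4; 19, 11, 4, 3, 1, 10]

159044 = 4×39247 + 2056
39247 = 19×2056 + 183
2056 = 11×183 + 43
183 = 4×43 + 11
43 = 3×11 + 10
11 = 1×10 + 1
10 = 10×1 + 0  (stop)
So 159044/39247 = [4; 19, 11, 4, 3, 1, 10].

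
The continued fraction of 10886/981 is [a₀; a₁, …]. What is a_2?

10886 = 11·981 + 95   →  a_0 = 11
981 = 10·95 + 31   →  a_1 = 10
95 = 3·31 + 2   →  a_2 = 3

3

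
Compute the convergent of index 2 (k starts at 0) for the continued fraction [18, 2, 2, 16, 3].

Using pₖ = aₖpₖ₋₁ + pₖ₋₂, qₖ = aₖqₖ₋₁ + qₖ₋₂ (with p₋₁=1, p₋₂=0, q₋₁=0, q₋₂=1):
  k=0: a=18, p=18, q=1
  k=1: a=2, p=37, q=2
  k=2: a=2, p=92, q=5

92/5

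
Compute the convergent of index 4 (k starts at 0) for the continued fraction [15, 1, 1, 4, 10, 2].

1431/92

Using pₖ = aₖpₖ₋₁ + pₖ₋₂, qₖ = aₖqₖ₋₁ + qₖ₋₂ (with p₋₁=1, p₋₂=0, q₋₁=0, q₋₂=1):
  k=0: a=15, p=15, q=1
  k=1: a=1, p=16, q=1
  k=2: a=1, p=31, q=2
  k=3: a=4, p=140, q=9
  k=4: a=10, p=1431, q=92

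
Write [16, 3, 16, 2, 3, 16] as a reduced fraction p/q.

93601/5733

Using pₖ = aₖpₖ₋₁ + pₖ₋₂ and qₖ = aₖqₖ₋₁ + qₖ₋₂:
  k=0: a=16, p=16, q=1
  k=1: a=3, p=49, q=3
  k=2: a=16, p=800, q=49
  k=3: a=2, p=1649, q=101
  k=4: a=3, p=5747, q=352
  k=5: a=16, p=93601, q=5733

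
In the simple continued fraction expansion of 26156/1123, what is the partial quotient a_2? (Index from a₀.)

2

26156 = 23·1123 + 327   →  a_0 = 23
1123 = 3·327 + 142   →  a_1 = 3
327 = 2·142 + 43   →  a_2 = 2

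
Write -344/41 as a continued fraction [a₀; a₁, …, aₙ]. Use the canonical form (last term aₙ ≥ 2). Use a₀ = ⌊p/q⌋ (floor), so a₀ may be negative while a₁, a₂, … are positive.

-344 = -9×41 + 25
41 = 1×25 + 16
25 = 1×16 + 9
16 = 1×9 + 7
9 = 1×7 + 2
7 = 3×2 + 1
2 = 2×1 + 0  (stop)
So -344/41 = [-9; 1, 1, 1, 1, 3, 2].

[-9; 1, 1, 1, 1, 3, 2]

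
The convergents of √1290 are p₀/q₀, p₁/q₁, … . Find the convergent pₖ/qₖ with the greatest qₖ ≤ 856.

√1290 = [35; 1, 10, 1, 70, …] (period length 4).
Convergents:
  p_0/q_0 = 35/1
  p_1/q_1 = 36/1
  p_2/q_2 = 395/11
  p_3/q_3 = 431/12
  p_4/q_4 = 30565/851
  p_5/q_5 = 30996/863
q_4 = 851 ≤ 856 < 863 = q_5, so the answer is 30565/851.

30565/851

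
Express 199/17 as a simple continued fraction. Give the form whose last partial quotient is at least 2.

[11; 1, 2, 2, 2]

199 = 11×17 + 12
17 = 1×12 + 5
12 = 2×5 + 2
5 = 2×2 + 1
2 = 2×1 + 0  (stop)
So 199/17 = [11; 1, 2, 2, 2].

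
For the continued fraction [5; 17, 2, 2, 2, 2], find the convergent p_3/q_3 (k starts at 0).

Using pₖ = aₖpₖ₋₁ + pₖ₋₂, qₖ = aₖqₖ₋₁ + qₖ₋₂ (with p₋₁=1, p₋₂=0, q₋₁=0, q₋₂=1):
  k=0: a=5, p=5, q=1
  k=1: a=17, p=86, q=17
  k=2: a=2, p=177, q=35
  k=3: a=2, p=440, q=87

440/87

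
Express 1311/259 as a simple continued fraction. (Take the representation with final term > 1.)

1311 = 5×259 + 16
259 = 16×16 + 3
16 = 5×3 + 1
3 = 3×1 + 0  (stop)
So 1311/259 = [5; 16, 5, 3].

[5; 16, 5, 3]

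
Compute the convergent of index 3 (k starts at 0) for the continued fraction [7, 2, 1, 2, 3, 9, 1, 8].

Using pₖ = aₖpₖ₋₁ + pₖ₋₂, qₖ = aₖqₖ₋₁ + qₖ₋₂ (with p₋₁=1, p₋₂=0, q₋₁=0, q₋₂=1):
  k=0: a=7, p=7, q=1
  k=1: a=2, p=15, q=2
  k=2: a=1, p=22, q=3
  k=3: a=2, p=59, q=8

59/8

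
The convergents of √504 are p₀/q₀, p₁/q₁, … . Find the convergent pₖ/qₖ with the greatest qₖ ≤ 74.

√504 = [22; 2, 4, 2, 44, …] (period length 4).
Convergents:
  p_0/q_0 = 22/1
  p_1/q_1 = 45/2
  p_2/q_2 = 202/9
  p_3/q_3 = 449/20
  p_4/q_4 = 19958/889
q_3 = 20 ≤ 74 < 889 = q_4, so the answer is 449/20.

449/20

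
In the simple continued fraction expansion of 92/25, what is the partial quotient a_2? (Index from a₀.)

2

92 = 3·25 + 17   →  a_0 = 3
25 = 1·17 + 8   →  a_1 = 1
17 = 2·8 + 1   →  a_2 = 2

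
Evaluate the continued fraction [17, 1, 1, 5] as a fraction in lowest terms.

193/11

Fold from the inside: start with 5/1.
  1 + 1/5 = 6/5
  1 + 5/6 = 11/6
  17 + 6/11 = 193/11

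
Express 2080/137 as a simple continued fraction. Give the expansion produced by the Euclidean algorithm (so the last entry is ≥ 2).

[15; 5, 2, 12]

2080 = 15*137 + 25
137 = 5*25 + 12
25 = 2*12 + 1
12 = 12*1 + 0  (stop)
So 2080/137 = [15; 5, 2, 12].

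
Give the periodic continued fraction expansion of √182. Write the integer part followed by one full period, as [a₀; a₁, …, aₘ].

a₀ = ⌊√182⌋ = 13.

[13; 2, 26]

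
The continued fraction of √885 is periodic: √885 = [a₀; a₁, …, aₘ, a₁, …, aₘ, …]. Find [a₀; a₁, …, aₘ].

[29; 1, 2, 1, 58]

a₀ = ⌊√885⌋ = 29.
With m₀=0, d₀=1 and mₖ₊₁ = dₖaₖ − mₖ, dₖ₊₁ = (n − mₖ₊₁²)/dₖ, aₖ₊₁ = ⌊(a₀+mₖ₊₁)/dₖ₊₁⌋:
  k=1: m=29, d=44, a=1
  k=2: m=15, d=15, a=2
  k=3: m=15, d=44, a=1
  k=4: m=29, d=1, a=58
d=1 and a=2a₀=58 at k=4, so the next step gives (m, d) = (29, 44) again — its k=1 value — and the period has length 4.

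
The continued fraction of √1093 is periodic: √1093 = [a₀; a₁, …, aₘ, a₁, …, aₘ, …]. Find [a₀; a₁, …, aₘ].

a₀ = ⌊√1093⌋ = 33.
With m₀=0, d₀=1 and mₖ₊₁ = dₖaₖ − mₖ, dₖ₊₁ = (n − mₖ₊₁²)/dₖ, aₖ₊₁ = ⌊(a₀+mₖ₊₁)/dₖ₊₁⌋:
  k=1: m=33, d=4, a=16
  k=2: m=31, d=33, a=1
  k=3: m=2, d=33, a=1
  k=4: m=31, d=4, a=16
  k=5: m=33, d=1, a=66
d=1 and a=2a₀=66 at k=5, so the next step gives (m, d) = (33, 4) again — its k=1 value — and the period has length 5.

[33; 16, 1, 1, 16, 66]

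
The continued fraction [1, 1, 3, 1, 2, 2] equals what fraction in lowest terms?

Fold from the inside: start with 2/1.
  2 + 1/2 = 5/2
  1 + 2/5 = 7/5
  3 + 5/7 = 26/7
  1 + 7/26 = 33/26
  1 + 26/33 = 59/33

59/33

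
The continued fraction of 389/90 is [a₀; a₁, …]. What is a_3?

389 = 4·90 + 29   →  a_0 = 4
90 = 3·29 + 3   →  a_1 = 3
29 = 9·3 + 2   →  a_2 = 9
3 = 1·2 + 1   →  a_3 = 1

1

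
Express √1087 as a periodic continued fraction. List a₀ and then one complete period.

[32; 1, 31, 1, 64]

a₀ = ⌊√1087⌋ = 32.
With m₀=0, d₀=1 and mₖ₊₁ = dₖaₖ − mₖ, dₖ₊₁ = (n − mₖ₊₁²)/dₖ, aₖ₊₁ = ⌊(a₀+mₖ₊₁)/dₖ₊₁⌋:
  k=1: m=32, d=63, a=1
  k=2: m=31, d=2, a=31
  k=3: m=31, d=63, a=1
  k=4: m=32, d=1, a=64
d=1 and a=2a₀=64 at k=4, so the next step gives (m, d) = (32, 63) again — its k=1 value — and the period has length 4.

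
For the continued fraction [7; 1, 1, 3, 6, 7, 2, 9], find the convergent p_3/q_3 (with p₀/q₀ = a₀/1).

53/7

Using pₖ = aₖpₖ₋₁ + pₖ₋₂, qₖ = aₖqₖ₋₁ + qₖ₋₂ (with p₋₁=1, p₋₂=0, q₋₁=0, q₋₂=1):
  k=0: a=7, p=7, q=1
  k=1: a=1, p=8, q=1
  k=2: a=1, p=15, q=2
  k=3: a=3, p=53, q=7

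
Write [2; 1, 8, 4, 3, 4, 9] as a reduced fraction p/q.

13802/4773

Fold from the inside: start with 9/1.
  4 + 1/9 = 37/9
  3 + 9/37 = 120/37
  4 + 37/120 = 517/120
  8 + 120/517 = 4256/517
  1 + 517/4256 = 4773/4256
  2 + 4256/4773 = 13802/4773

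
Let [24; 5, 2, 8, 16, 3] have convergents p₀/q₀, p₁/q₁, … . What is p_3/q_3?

2249/93

Using pₖ = aₖpₖ₋₁ + pₖ₋₂, qₖ = aₖqₖ₋₁ + qₖ₋₂ (with p₋₁=1, p₋₂=0, q₋₁=0, q₋₂=1):
  k=0: a=24, p=24, q=1
  k=1: a=5, p=121, q=5
  k=2: a=2, p=266, q=11
  k=3: a=8, p=2249, q=93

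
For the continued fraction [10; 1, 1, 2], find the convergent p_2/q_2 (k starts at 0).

Using pₖ = aₖpₖ₋₁ + pₖ₋₂, qₖ = aₖqₖ₋₁ + qₖ₋₂ (with p₋₁=1, p₋₂=0, q₋₁=0, q₋₂=1):
  k=0: a=10, p=10, q=1
  k=1: a=1, p=11, q=1
  k=2: a=1, p=21, q=2

21/2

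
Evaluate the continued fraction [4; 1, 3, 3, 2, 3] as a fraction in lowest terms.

491/103

Fold from the inside: start with 3/1.
  2 + 1/3 = 7/3
  3 + 3/7 = 24/7
  3 + 7/24 = 79/24
  1 + 24/79 = 103/79
  4 + 79/103 = 491/103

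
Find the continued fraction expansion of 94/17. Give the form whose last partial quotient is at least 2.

94 = 5*17 + 9
17 = 1*9 + 8
9 = 1*8 + 1
8 = 8*1 + 0  (stop)
So 94/17 = [5; 1, 1, 8].

[5; 1, 1, 8]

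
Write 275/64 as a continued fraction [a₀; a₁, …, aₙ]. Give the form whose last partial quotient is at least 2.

275 = 4·64 + 19
64 = 3·19 + 7
19 = 2·7 + 5
7 = 1·5 + 2
5 = 2·2 + 1
2 = 2·1 + 0  (stop)
So 275/64 = [4; 3, 2, 1, 2, 2].

[4; 3, 2, 1, 2, 2]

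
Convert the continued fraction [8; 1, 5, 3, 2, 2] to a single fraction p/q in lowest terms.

946/107

Fold from the inside: start with 2/1.
  2 + 1/2 = 5/2
  3 + 2/5 = 17/5
  5 + 5/17 = 90/17
  1 + 17/90 = 107/90
  8 + 90/107 = 946/107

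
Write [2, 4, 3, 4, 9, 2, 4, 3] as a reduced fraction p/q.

35091/15721

Fold from the inside: start with 3/1.
  4 + 1/3 = 13/3
  2 + 3/13 = 29/13
  9 + 13/29 = 274/29
  4 + 29/274 = 1125/274
  3 + 274/1125 = 3649/1125
  4 + 1125/3649 = 15721/3649
  2 + 3649/15721 = 35091/15721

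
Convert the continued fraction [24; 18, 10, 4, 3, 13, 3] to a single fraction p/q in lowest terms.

Using pₖ = aₖpₖ₋₁ + pₖ₋₂ and qₖ = aₖqₖ₋₁ + qₖ₋₂:
  k=0: a=24, p=24, q=1
  k=1: a=18, p=433, q=18
  k=2: a=10, p=4354, q=181
  k=3: a=4, p=17849, q=742
  k=4: a=3, p=57901, q=2407
  k=5: a=13, p=770562, q=32033
  k=6: a=3, p=2369587, q=98506

2369587/98506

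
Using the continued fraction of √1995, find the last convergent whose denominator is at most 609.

√1995 = [44; 1, 1, 1, 88, …] (period length 4).
Convergents:
  p_0/q_0 = 44/1
  p_1/q_1 = 45/1
  p_2/q_2 = 89/2
  p_3/q_3 = 134/3
  p_4/q_4 = 11881/266
  p_5/q_5 = 12015/269
  p_6/q_6 = 23896/535
  p_7/q_7 = 35911/804
q_6 = 535 ≤ 609 < 804 = q_7, so the answer is 23896/535.

23896/535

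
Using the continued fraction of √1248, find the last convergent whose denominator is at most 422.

5617/159

√1248 = [35; 3, 17, 3, 70, …] (period length 4).
Convergents:
  p_0/q_0 = 35/1
  p_1/q_1 = 106/3
  p_2/q_2 = 1837/52
  p_3/q_3 = 5617/159
  p_4/q_4 = 395027/11182
q_3 = 159 ≤ 422 < 11182 = q_4, so the answer is 5617/159.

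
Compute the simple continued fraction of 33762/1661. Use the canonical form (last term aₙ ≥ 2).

33762 = 20·1661 + 542
1661 = 3·542 + 35
542 = 15·35 + 17
35 = 2·17 + 1
17 = 17·1 + 0  (stop)
So 33762/1661 = [20; 3, 15, 2, 17].

[20; 3, 15, 2, 17]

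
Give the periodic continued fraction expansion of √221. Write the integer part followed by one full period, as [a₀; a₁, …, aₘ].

[14; 1, 6, 2, 6, 1, 28]

a₀ = ⌊√221⌋ = 14.
With m₀=0, d₀=1 and mₖ₊₁ = dₖaₖ − mₖ, dₖ₊₁ = (n − mₖ₊₁²)/dₖ, aₖ₊₁ = ⌊(a₀+mₖ₊₁)/dₖ₊₁⌋:
  k=1: m=14, d=25, a=1
  k=2: m=11, d=4, a=6
  k=3: m=13, d=13, a=2
  k=4: m=13, d=4, a=6
  k=5: m=11, d=25, a=1
  k=6: m=14, d=1, a=28
d=1 and a=2a₀=28 at k=6, so the next step gives (m, d) = (14, 25) again — its k=1 value — and the period has length 6.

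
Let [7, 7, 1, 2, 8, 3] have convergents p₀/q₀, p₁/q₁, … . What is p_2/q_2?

57/8

Using pₖ = aₖpₖ₋₁ + pₖ₋₂, qₖ = aₖqₖ₋₁ + qₖ₋₂ (with p₋₁=1, p₋₂=0, q₋₁=0, q₋₂=1):
  k=0: a=7, p=7, q=1
  k=1: a=7, p=50, q=7
  k=2: a=1, p=57, q=8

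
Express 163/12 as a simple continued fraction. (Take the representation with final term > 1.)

[13; 1, 1, 2, 2]

163 = 13·12 + 7
12 = 1·7 + 5
7 = 1·5 + 2
5 = 2·2 + 1
2 = 2·1 + 0  (stop)
So 163/12 = [13; 1, 1, 2, 2].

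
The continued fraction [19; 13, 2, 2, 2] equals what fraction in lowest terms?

Fold from the inside: start with 2/1.
  2 + 1/2 = 5/2
  2 + 2/5 = 12/5
  13 + 5/12 = 161/12
  19 + 12/161 = 3071/161

3071/161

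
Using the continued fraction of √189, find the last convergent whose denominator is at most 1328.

√189 = [13; 1, 2, 1, 26, …] (period length 4).
Convergents:
  p_0/q_0 = 13/1
  p_1/q_1 = 14/1
  p_2/q_2 = 41/3
  p_3/q_3 = 55/4
  p_4/q_4 = 1471/107
  p_5/q_5 = 1526/111
  p_6/q_6 = 4523/329
  p_7/q_7 = 6049/440
  p_8/q_8 = 161797/11769
q_7 = 440 ≤ 1328 < 11769 = q_8, so the answer is 6049/440.

6049/440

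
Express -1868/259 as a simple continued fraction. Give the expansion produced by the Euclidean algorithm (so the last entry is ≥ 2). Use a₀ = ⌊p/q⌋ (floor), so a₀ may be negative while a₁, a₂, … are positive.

-1868 = -8×259 + 204
259 = 1×204 + 55
204 = 3×55 + 39
55 = 1×39 + 16
39 = 2×16 + 7
16 = 2×7 + 2
7 = 3×2 + 1
2 = 2×1 + 0  (stop)
So -1868/259 = [-8; 1, 3, 1, 2, 2, 3, 2].

[-8; 1, 3, 1, 2, 2, 3, 2]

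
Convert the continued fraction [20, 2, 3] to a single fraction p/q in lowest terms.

Using pₖ = aₖpₖ₋₁ + pₖ₋₂ and qₖ = aₖqₖ₋₁ + qₖ₋₂:
  k=0: a=20, p=20, q=1
  k=1: a=2, p=41, q=2
  k=2: a=3, p=143, q=7

143/7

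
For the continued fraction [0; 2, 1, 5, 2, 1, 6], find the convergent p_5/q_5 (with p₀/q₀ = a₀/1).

Using pₖ = aₖpₖ₋₁ + pₖ₋₂, qₖ = aₖqₖ₋₁ + qₖ₋₂ (with p₋₁=1, p₋₂=0, q₋₁=0, q₋₂=1):
  k=0: a=0, p=0, q=1
  k=1: a=2, p=1, q=2
  k=2: a=1, p=1, q=3
  k=3: a=5, p=6, q=17
  k=4: a=2, p=13, q=37
  k=5: a=1, p=19, q=54

19/54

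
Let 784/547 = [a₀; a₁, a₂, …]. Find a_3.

784 = 1·547 + 237   →  a_0 = 1
547 = 2·237 + 73   →  a_1 = 2
237 = 3·73 + 18   →  a_2 = 3
73 = 4·18 + 1   →  a_3 = 4

4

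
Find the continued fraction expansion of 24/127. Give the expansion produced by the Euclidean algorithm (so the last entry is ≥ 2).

24 = 0·127 + 24
127 = 5·24 + 7
24 = 3·7 + 3
7 = 2·3 + 1
3 = 3·1 + 0  (stop)
So 24/127 = [0; 5, 3, 2, 3].

[0; 5, 3, 2, 3]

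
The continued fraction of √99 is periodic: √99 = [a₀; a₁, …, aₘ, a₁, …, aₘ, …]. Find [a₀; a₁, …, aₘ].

[9; 1, 18]

a₀ = ⌊√99⌋ = 9.
With m₀=0, d₀=1 and mₖ₊₁ = dₖaₖ − mₖ, dₖ₊₁ = (n − mₖ₊₁²)/dₖ, aₖ₊₁ = ⌊(a₀+mₖ₊₁)/dₖ₊₁⌋:
  k=1: m=9, d=18, a=1
  k=2: m=9, d=1, a=18
d=1 and a=2a₀=18 at k=2, so the next step gives (m, d) = (9, 18) again — its k=1 value — and the period has length 2.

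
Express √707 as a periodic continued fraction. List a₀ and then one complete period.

a₀ = ⌊√707⌋ = 26.
With m₀=0, d₀=1 and mₖ₊₁ = dₖaₖ − mₖ, dₖ₊₁ = (n − mₖ₊₁²)/dₖ, aₖ₊₁ = ⌊(a₀+mₖ₊₁)/dₖ₊₁⌋:
  k=1: m=26, d=31, a=1
  k=2: m=5, d=22, a=1
  k=3: m=17, d=19, a=2
  k=4: m=21, d=14, a=3
  k=5: m=21, d=19, a=2
  k=6: m=17, d=22, a=1
  k=7: m=5, d=31, a=1
  k=8: m=26, d=1, a=52
d=1 and a=2a₀=52 at k=8, so the next step gives (m, d) = (26, 31) again — its k=1 value — and the period has length 8.

[26; 1, 1, 2, 3, 2, 1, 1, 52]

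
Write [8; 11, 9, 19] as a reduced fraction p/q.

Fold from the inside: start with 19/1.
  9 + 1/19 = 172/19
  11 + 19/172 = 1911/172
  8 + 172/1911 = 15460/1911

15460/1911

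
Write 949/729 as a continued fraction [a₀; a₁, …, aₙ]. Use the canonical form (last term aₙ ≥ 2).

[1; 3, 3, 5, 3, 4]

949 = 1*729 + 220
729 = 3*220 + 69
220 = 3*69 + 13
69 = 5*13 + 4
13 = 3*4 + 1
4 = 4*1 + 0  (stop)
So 949/729 = [1; 3, 3, 5, 3, 4].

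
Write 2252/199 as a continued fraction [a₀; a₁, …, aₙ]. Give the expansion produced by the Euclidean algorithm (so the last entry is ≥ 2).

2252 = 11·199 + 63
199 = 3·63 + 10
63 = 6·10 + 3
10 = 3·3 + 1
3 = 3·1 + 0  (stop)
So 2252/199 = [11; 3, 6, 3, 3].

[11; 3, 6, 3, 3]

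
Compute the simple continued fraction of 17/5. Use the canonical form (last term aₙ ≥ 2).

[3; 2, 2]

17 = 3*5 + 2
5 = 2*2 + 1
2 = 2*1 + 0  (stop)
So 17/5 = [3; 2, 2].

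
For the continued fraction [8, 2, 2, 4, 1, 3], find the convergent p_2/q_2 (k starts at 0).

Using pₖ = aₖpₖ₋₁ + pₖ₋₂, qₖ = aₖqₖ₋₁ + qₖ₋₂ (with p₋₁=1, p₋₂=0, q₋₁=0, q₋₂=1):
  k=0: a=8, p=8, q=1
  k=1: a=2, p=17, q=2
  k=2: a=2, p=42, q=5

42/5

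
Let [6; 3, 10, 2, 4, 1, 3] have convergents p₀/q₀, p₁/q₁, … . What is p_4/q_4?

1840/291

Using pₖ = aₖpₖ₋₁ + pₖ₋₂, qₖ = aₖqₖ₋₁ + qₖ₋₂ (with p₋₁=1, p₋₂=0, q₋₁=0, q₋₂=1):
  k=0: a=6, p=6, q=1
  k=1: a=3, p=19, q=3
  k=2: a=10, p=196, q=31
  k=3: a=2, p=411, q=65
  k=4: a=4, p=1840, q=291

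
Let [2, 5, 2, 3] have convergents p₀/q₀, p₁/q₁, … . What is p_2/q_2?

Using pₖ = aₖpₖ₋₁ + pₖ₋₂, qₖ = aₖqₖ₋₁ + qₖ₋₂ (with p₋₁=1, p₋₂=0, q₋₁=0, q₋₂=1):
  k=0: a=2, p=2, q=1
  k=1: a=5, p=11, q=5
  k=2: a=2, p=24, q=11

24/11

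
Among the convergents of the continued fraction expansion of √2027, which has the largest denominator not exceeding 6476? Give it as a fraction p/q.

182385/4051

√2027 = [45; 45, 90, …] (period length 2).
Convergents:
  p_0/q_0 = 45/1
  p_1/q_1 = 2026/45
  p_2/q_2 = 182385/4051
  p_3/q_3 = 8209351/182340
q_2 = 4051 ≤ 6476 < 182340 = q_3, so the answer is 182385/4051.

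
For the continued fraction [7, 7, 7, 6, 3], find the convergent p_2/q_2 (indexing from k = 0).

357/50

Using pₖ = aₖpₖ₋₁ + pₖ₋₂, qₖ = aₖqₖ₋₁ + qₖ₋₂ (with p₋₁=1, p₋₂=0, q₋₁=0, q₋₂=1):
  k=0: a=7, p=7, q=1
  k=1: a=7, p=50, q=7
  k=2: a=7, p=357, q=50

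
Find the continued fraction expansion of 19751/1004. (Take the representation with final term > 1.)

19751 = 19×1004 + 675
1004 = 1×675 + 329
675 = 2×329 + 17
329 = 19×17 + 6
17 = 2×6 + 5
6 = 1×5 + 1
5 = 5×1 + 0  (stop)
So 19751/1004 = [19; 1, 2, 19, 2, 1, 5].

[19; 1, 2, 19, 2, 1, 5]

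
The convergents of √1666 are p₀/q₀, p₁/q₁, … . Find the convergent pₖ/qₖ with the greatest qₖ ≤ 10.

204/5

√1666 = [40; 1, 4, 2, 4, 1, 80, …] (period length 6).
Convergents:
  p_0/q_0 = 40/1
  p_1/q_1 = 41/1
  p_2/q_2 = 204/5
  p_3/q_3 = 449/11
q_2 = 5 ≤ 10 < 11 = q_3, so the answer is 204/5.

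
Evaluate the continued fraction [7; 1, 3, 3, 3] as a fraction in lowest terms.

Using pₖ = aₖpₖ₋₁ + pₖ₋₂ and qₖ = aₖqₖ₋₁ + qₖ₋₂:
  k=0: a=7, p=7, q=1
  k=1: a=1, p=8, q=1
  k=2: a=3, p=31, q=4
  k=3: a=3, p=101, q=13
  k=4: a=3, p=334, q=43

334/43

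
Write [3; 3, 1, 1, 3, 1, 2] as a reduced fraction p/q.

292/89

Fold from the inside: start with 2/1.
  1 + 1/2 = 3/2
  3 + 2/3 = 11/3
  1 + 3/11 = 14/11
  1 + 11/14 = 25/14
  3 + 14/25 = 89/25
  3 + 25/89 = 292/89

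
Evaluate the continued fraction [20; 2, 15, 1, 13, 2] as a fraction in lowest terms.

19522/953

Fold from the inside: start with 2/1.
  13 + 1/2 = 27/2
  1 + 2/27 = 29/27
  15 + 27/29 = 462/29
  2 + 29/462 = 953/462
  20 + 462/953 = 19522/953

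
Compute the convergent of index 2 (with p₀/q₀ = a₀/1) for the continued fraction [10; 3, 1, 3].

Using pₖ = aₖpₖ₋₁ + pₖ₋₂, qₖ = aₖqₖ₋₁ + qₖ₋₂ (with p₋₁=1, p₋₂=0, q₋₁=0, q₋₂=1):
  k=0: a=10, p=10, q=1
  k=1: a=3, p=31, q=3
  k=2: a=1, p=41, q=4

41/4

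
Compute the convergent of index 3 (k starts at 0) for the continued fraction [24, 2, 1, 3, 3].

Using pₖ = aₖpₖ₋₁ + pₖ₋₂, qₖ = aₖqₖ₋₁ + qₖ₋₂ (with p₋₁=1, p₋₂=0, q₋₁=0, q₋₂=1):
  k=0: a=24, p=24, q=1
  k=1: a=2, p=49, q=2
  k=2: a=1, p=73, q=3
  k=3: a=3, p=268, q=11

268/11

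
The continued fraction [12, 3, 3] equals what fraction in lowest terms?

Using pₖ = aₖpₖ₋₁ + pₖ₋₂ and qₖ = aₖqₖ₋₁ + qₖ₋₂:
  k=0: a=12, p=12, q=1
  k=1: a=3, p=37, q=3
  k=2: a=3, p=123, q=10

123/10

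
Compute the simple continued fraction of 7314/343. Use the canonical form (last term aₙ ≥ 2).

7314 = 21×343 + 111
343 = 3×111 + 10
111 = 11×10 + 1
10 = 10×1 + 0  (stop)
So 7314/343 = [21; 3, 11, 10].

[21; 3, 11, 10]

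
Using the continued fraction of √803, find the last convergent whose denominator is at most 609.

√803 = [28; 2, 1, 27, 1, 2, 56, …] (period length 6).
Convergents:
  p_0/q_0 = 28/1
  p_1/q_1 = 57/2
  p_2/q_2 = 85/3
  p_3/q_3 = 2352/83
  p_4/q_4 = 2437/86
  p_5/q_5 = 7226/255
  p_6/q_6 = 407093/14366
q_5 = 255 ≤ 609 < 14366 = q_6, so the answer is 7226/255.

7226/255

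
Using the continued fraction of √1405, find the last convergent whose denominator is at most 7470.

167513/4469

√1405 = [37; 2, 14, 2, 74, …] (period length 4).
Convergents:
  p_0/q_0 = 37/1
  p_1/q_1 = 75/2
  p_2/q_2 = 1087/29
  p_3/q_3 = 2249/60
  p_4/q_4 = 167513/4469
  p_5/q_5 = 337275/8998
q_4 = 4469 ≤ 7470 < 8998 = q_5, so the answer is 167513/4469.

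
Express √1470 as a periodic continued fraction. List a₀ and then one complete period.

[38; 2, 1, 14, 1, 2, 76]

a₀ = ⌊√1470⌋ = 38.
With m₀=0, d₀=1 and mₖ₊₁ = dₖaₖ − mₖ, dₖ₊₁ = (n − mₖ₊₁²)/dₖ, aₖ₊₁ = ⌊(a₀+mₖ₊₁)/dₖ₊₁⌋:
  k=1: m=38, d=26, a=2
  k=2: m=14, d=49, a=1
  k=3: m=35, d=5, a=14
  k=4: m=35, d=49, a=1
  k=5: m=14, d=26, a=2
  k=6: m=38, d=1, a=76
d=1 and a=2a₀=76 at k=6, so the next step gives (m, d) = (38, 26) again — its k=1 value — and the period has length 6.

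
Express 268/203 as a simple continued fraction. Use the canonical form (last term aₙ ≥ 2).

[1; 3, 8, 8]

268 = 1*203 + 65
203 = 3*65 + 8
65 = 8*8 + 1
8 = 8*1 + 0  (stop)
So 268/203 = [1; 3, 8, 8].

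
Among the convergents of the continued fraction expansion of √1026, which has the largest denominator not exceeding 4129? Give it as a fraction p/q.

65632/2049

√1026 = [32; 32, 64, …] (period length 2).
Convergents:
  p_0/q_0 = 32/1
  p_1/q_1 = 1025/32
  p_2/q_2 = 65632/2049
  p_3/q_3 = 2101249/65600
q_2 = 2049 ≤ 4129 < 65600 = q_3, so the answer is 65632/2049.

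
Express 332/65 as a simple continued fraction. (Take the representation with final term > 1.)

[5; 9, 3, 2]

332 = 5*65 + 7
65 = 9*7 + 2
7 = 3*2 + 1
2 = 2*1 + 0  (stop)
So 332/65 = [5; 9, 3, 2].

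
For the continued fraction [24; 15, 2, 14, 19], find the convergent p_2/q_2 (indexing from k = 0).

746/31

Using pₖ = aₖpₖ₋₁ + pₖ₋₂, qₖ = aₖqₖ₋₁ + qₖ₋₂ (with p₋₁=1, p₋₂=0, q₋₁=0, q₋₂=1):
  k=0: a=24, p=24, q=1
  k=1: a=15, p=361, q=15
  k=2: a=2, p=746, q=31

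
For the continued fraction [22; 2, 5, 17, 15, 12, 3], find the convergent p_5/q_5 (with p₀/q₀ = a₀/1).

Using pₖ = aₖpₖ₋₁ + pₖ₋₂, qₖ = aₖqₖ₋₁ + qₖ₋₂ (with p₋₁=1, p₋₂=0, q₋₁=0, q₋₂=1):
  k=0: a=22, p=22, q=1
  k=1: a=2, p=45, q=2
  k=2: a=5, p=247, q=11
  k=3: a=17, p=4244, q=189
  k=4: a=15, p=63907, q=2846
  k=5: a=12, p=771128, q=34341

771128/34341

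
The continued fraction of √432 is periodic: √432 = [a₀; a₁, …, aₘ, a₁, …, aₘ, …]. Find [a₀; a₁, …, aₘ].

a₀ = ⌊√432⌋ = 20.
With m₀=0, d₀=1 and mₖ₊₁ = dₖaₖ − mₖ, dₖ₊₁ = (n − mₖ₊₁²)/dₖ, aₖ₊₁ = ⌊(a₀+mₖ₊₁)/dₖ₊₁⌋:
  k=1: m=20, d=32, a=1
  k=2: m=12, d=9, a=3
  k=3: m=15, d=23, a=1
  k=4: m=8, d=16, a=1
  k=5: m=8, d=23, a=1
  k=6: m=15, d=9, a=3
  k=7: m=12, d=32, a=1
  k=8: m=20, d=1, a=40
d=1 and a=2a₀=40 at k=8, so the next step gives (m, d) = (20, 32) again — its k=1 value — and the period has length 8.

[20; 1, 3, 1, 1, 1, 3, 1, 40]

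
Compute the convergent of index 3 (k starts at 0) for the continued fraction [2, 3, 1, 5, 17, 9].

52/23

Using pₖ = aₖpₖ₋₁ + pₖ₋₂, qₖ = aₖqₖ₋₁ + qₖ₋₂ (with p₋₁=1, p₋₂=0, q₋₁=0, q₋₂=1):
  k=0: a=2, p=2, q=1
  k=1: a=3, p=7, q=3
  k=2: a=1, p=9, q=4
  k=3: a=5, p=52, q=23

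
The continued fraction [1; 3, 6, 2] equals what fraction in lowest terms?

54/41

Fold from the inside: start with 2/1.
  6 + 1/2 = 13/2
  3 + 2/13 = 41/13
  1 + 13/41 = 54/41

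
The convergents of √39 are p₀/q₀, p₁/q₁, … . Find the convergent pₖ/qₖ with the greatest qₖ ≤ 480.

1249/200

√39 = [6; 4, 12, …] (period length 2).
Convergents:
  p_0/q_0 = 6/1
  p_1/q_1 = 25/4
  p_2/q_2 = 306/49
  p_3/q_3 = 1249/200
  p_4/q_4 = 15294/2449
q_3 = 200 ≤ 480 < 2449 = q_4, so the answer is 1249/200.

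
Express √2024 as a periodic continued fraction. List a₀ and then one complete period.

[44; 1, 88]

a₀ = ⌊√2024⌋ = 44.
With m₀=0, d₀=1 and mₖ₊₁ = dₖaₖ − mₖ, dₖ₊₁ = (n − mₖ₊₁²)/dₖ, aₖ₊₁ = ⌊(a₀+mₖ₊₁)/dₖ₊₁⌋:
  k=1: m=44, d=88, a=1
  k=2: m=44, d=1, a=88
d=1 and a=2a₀=88 at k=2, so the next step gives (m, d) = (44, 88) again — its k=1 value — and the period has length 2.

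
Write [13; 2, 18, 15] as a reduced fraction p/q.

7512/557

Using pₖ = aₖpₖ₋₁ + pₖ₋₂ and qₖ = aₖqₖ₋₁ + qₖ₋₂:
  k=0: a=13, p=13, q=1
  k=1: a=2, p=27, q=2
  k=2: a=18, p=499, q=37
  k=3: a=15, p=7512, q=557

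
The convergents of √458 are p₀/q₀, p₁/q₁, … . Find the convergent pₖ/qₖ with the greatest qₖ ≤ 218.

4537/212

√458 = [21; 2, 2, 42, …] (period length 3).
Convergents:
  p_0/q_0 = 21/1
  p_1/q_1 = 43/2
  p_2/q_2 = 107/5
  p_3/q_3 = 4537/212
  p_4/q_4 = 9181/429
q_3 = 212 ≤ 218 < 429 = q_4, so the answer is 4537/212.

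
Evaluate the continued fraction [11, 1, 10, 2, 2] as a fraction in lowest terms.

679/57

Using pₖ = aₖpₖ₋₁ + pₖ₋₂ and qₖ = aₖqₖ₋₁ + qₖ₋₂:
  k=0: a=11, p=11, q=1
  k=1: a=1, p=12, q=1
  k=2: a=10, p=131, q=11
  k=3: a=2, p=274, q=23
  k=4: a=2, p=679, q=57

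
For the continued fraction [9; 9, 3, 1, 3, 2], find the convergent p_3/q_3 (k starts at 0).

337/37

Using pₖ = aₖpₖ₋₁ + pₖ₋₂, qₖ = aₖqₖ₋₁ + qₖ₋₂ (with p₋₁=1, p₋₂=0, q₋₁=0, q₋₂=1):
  k=0: a=9, p=9, q=1
  k=1: a=9, p=82, q=9
  k=2: a=3, p=255, q=28
  k=3: a=1, p=337, q=37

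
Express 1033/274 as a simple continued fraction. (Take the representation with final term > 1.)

1033 = 3*274 + 211
274 = 1*211 + 63
211 = 3*63 + 22
63 = 2*22 + 19
22 = 1*19 + 3
19 = 6*3 + 1
3 = 3*1 + 0  (stop)
So 1033/274 = [3; 1, 3, 2, 1, 6, 3].

[3; 1, 3, 2, 1, 6, 3]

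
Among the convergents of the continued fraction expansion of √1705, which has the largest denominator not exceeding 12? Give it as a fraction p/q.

√1705 = [41; 3, 2, 3, 82, …] (period length 4).
Convergents:
  p_0/q_0 = 41/1
  p_1/q_1 = 124/3
  p_2/q_2 = 289/7
  p_3/q_3 = 991/24
q_2 = 7 ≤ 12 < 24 = q_3, so the answer is 289/7.

289/7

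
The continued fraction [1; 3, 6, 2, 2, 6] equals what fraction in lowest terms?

852/647

Fold from the inside: start with 6/1.
  2 + 1/6 = 13/6
  2 + 6/13 = 32/13
  6 + 13/32 = 205/32
  3 + 32/205 = 647/205
  1 + 205/647 = 852/647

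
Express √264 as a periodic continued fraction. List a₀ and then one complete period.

a₀ = ⌊√264⌋ = 16.
With m₀=0, d₀=1 and mₖ₊₁ = dₖaₖ − mₖ, dₖ₊₁ = (n − mₖ₊₁²)/dₖ, aₖ₊₁ = ⌊(a₀+mₖ₊₁)/dₖ₊₁⌋:
  k=1: m=16, d=8, a=4
  k=2: m=16, d=1, a=32
d=1 and a=2a₀=32 at k=2, so the next step gives (m, d) = (16, 8) again — its k=1 value — and the period has length 2.

[16; 4, 32]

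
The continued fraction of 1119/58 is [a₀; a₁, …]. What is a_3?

1119 = 19·58 + 17   →  a_0 = 19
58 = 3·17 + 7   →  a_1 = 3
17 = 2·7 + 3   →  a_2 = 2
7 = 2·3 + 1   →  a_3 = 2

2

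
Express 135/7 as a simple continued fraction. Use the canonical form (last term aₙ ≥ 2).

[19; 3, 2]

135 = 19*7 + 2
7 = 3*2 + 1
2 = 2*1 + 0  (stop)
So 135/7 = [19; 3, 2].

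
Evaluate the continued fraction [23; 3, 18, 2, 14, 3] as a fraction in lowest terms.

Using pₖ = aₖpₖ₋₁ + pₖ₋₂ and qₖ = aₖqₖ₋₁ + qₖ₋₂:
  k=0: a=23, p=23, q=1
  k=1: a=3, p=70, q=3
  k=2: a=18, p=1283, q=55
  k=3: a=2, p=2636, q=113
  k=4: a=14, p=38187, q=1637
  k=5: a=3, p=117197, q=5024

117197/5024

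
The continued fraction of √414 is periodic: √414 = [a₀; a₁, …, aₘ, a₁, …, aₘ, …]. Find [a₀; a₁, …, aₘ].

a₀ = ⌊√414⌋ = 20.
With m₀=0, d₀=1 and mₖ₊₁ = dₖaₖ − mₖ, dₖ₊₁ = (n − mₖ₊₁²)/dₖ, aₖ₊₁ = ⌊(a₀+mₖ₊₁)/dₖ₊₁⌋:
  k=1: m=20, d=14, a=2
  k=2: m=8, d=25, a=1
  k=3: m=17, d=5, a=7
  k=4: m=18, d=18, a=2
  k=5: m=18, d=5, a=7
  k=6: m=17, d=25, a=1
  k=7: m=8, d=14, a=2
  k=8: m=20, d=1, a=40
d=1 and a=2a₀=40 at k=8, so the next step gives (m, d) = (20, 14) again — its k=1 value — and the period has length 8.

[20; 2, 1, 7, 2, 7, 1, 2, 40]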